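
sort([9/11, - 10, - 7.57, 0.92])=[ - 10,-7.57,9/11,  0.92 ]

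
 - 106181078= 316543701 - 422724779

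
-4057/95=  -  4057/95 = - 42.71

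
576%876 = 576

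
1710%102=78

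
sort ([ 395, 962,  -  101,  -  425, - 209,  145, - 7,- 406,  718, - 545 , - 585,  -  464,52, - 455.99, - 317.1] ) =[ - 585, - 545, - 464, - 455.99, - 425 , - 406,-317.1, - 209 ,-101,-7,52, 145,395,718,  962 ]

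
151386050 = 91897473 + 59488577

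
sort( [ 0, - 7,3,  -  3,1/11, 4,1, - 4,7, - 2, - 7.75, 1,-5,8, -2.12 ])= [  -  7.75, - 7, - 5, - 4,-3, - 2.12, - 2,  0 , 1/11, 1,1,3,  4,7,  8 ] 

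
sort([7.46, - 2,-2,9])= [ - 2, - 2,7.46,9] 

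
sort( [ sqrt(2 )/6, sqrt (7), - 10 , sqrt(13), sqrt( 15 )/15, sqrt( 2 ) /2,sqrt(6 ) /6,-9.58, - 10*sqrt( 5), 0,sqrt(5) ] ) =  [ - 10*sqrt ( 5 ), - 10, - 9.58,  0,sqrt(2)/6,  sqrt( 15 ) /15,sqrt ( 6 )/6,  sqrt( 2)/2, sqrt( 5 ),sqrt(7),sqrt (13)] 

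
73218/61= 73218/61 = 1200.30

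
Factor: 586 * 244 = 2^3*61^1 * 293^1= 142984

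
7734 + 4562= 12296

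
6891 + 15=6906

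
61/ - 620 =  - 61/620 = - 0.10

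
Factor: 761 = 761^1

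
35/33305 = 7/6661 = 0.00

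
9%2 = 1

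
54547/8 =6818 + 3/8 = 6818.38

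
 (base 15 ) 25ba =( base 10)8050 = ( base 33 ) 7CV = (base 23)F50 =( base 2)1111101110010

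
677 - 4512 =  - 3835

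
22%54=22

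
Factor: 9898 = 2^1*7^2*101^1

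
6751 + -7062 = -311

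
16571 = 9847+6724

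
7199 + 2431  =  9630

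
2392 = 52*46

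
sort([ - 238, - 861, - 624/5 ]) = [ - 861, - 238 , - 624/5 ]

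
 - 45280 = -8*5660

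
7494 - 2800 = 4694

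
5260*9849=51805740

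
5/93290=1/18658  =  0.00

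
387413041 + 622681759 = 1010094800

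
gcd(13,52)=13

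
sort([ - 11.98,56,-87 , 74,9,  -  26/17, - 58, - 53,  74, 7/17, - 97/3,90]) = [ - 87, - 58 , - 53,  -  97/3, - 11.98, - 26/17, 7/17,  9, 56,  74,74, 90 ] 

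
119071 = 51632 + 67439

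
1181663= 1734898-553235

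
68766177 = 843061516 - 774295339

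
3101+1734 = 4835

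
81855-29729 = 52126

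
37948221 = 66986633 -29038412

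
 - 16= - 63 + 47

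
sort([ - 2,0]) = [ - 2, 0]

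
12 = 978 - 966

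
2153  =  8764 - 6611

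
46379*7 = 324653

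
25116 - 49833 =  - 24717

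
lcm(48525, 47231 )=3542325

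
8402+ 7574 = 15976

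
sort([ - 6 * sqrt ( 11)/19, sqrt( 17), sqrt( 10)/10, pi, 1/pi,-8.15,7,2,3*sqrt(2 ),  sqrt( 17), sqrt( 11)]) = [ - 8.15,-6* sqrt( 11)/19 , sqrt( 10) /10 , 1/pi, 2, pi,  sqrt(11 ),sqrt( 17), sqrt( 17), 3*sqrt( 2),  7]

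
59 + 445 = 504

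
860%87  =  77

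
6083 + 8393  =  14476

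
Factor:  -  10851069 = - 3^1*283^1*12781^1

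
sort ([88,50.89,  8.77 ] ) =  [8.77, 50.89,88]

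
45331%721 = 629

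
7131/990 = 7+ 67/330 = 7.20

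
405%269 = 136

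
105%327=105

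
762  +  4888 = 5650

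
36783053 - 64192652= - 27409599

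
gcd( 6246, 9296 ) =2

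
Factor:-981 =-3^2*109^1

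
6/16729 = 6/16729 = 0.00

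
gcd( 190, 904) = 2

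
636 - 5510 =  - 4874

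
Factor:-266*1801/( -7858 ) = 7^1*19^1*  1801^1*3929^(  -  1 ) = 239533/3929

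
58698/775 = 58698/775=75.74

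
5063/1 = 5063= 5063.00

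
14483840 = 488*29680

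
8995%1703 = 480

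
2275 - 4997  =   - 2722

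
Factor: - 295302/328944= - 79/88=- 2^( - 3 ) * 11^( - 1)*79^1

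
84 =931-847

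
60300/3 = 20100 = 20100.00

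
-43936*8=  - 351488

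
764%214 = 122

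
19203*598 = 11483394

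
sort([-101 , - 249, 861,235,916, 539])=[ - 249, - 101, 235 , 539, 861,  916] 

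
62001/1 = 62001 = 62001.00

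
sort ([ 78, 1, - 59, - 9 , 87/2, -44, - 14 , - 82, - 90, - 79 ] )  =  [ - 90,  -  82, - 79, - 59 , -44, - 14, - 9,1,87/2,78] 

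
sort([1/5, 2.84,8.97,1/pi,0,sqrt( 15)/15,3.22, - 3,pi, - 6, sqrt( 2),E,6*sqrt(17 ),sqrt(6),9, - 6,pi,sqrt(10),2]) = [ - 6, - 6, - 3,0,1/5, sqrt(15)/15,1/pi,sqrt(2),2,sqrt( 6 ),E,2.84,pi, pi,sqrt( 10 ),3.22,8.97,9, 6*sqrt( 17 ) ]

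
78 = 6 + 72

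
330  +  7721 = 8051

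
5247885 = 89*58965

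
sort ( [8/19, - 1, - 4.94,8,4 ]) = [ - 4.94,- 1,8/19, 4,8] 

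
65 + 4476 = 4541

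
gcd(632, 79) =79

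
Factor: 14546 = 2^1*7^1*1039^1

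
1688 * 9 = 15192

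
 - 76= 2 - 78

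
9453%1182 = 1179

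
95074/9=10563+7/9 = 10563.78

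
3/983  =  3/983 = 0.00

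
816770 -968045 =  - 151275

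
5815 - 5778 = 37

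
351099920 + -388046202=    - 36946282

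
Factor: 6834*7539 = 2^1*3^2*7^1*17^1*67^1*359^1= 51521526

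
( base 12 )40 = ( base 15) 33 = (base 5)143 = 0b110000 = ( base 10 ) 48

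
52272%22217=7838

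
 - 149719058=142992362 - 292711420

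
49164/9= 16388/3 = 5462.67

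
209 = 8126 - 7917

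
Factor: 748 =2^2*11^1*17^1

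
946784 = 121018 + 825766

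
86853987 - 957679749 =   -  870825762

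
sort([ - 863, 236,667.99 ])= [-863,236  ,  667.99]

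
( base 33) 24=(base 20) 3A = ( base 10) 70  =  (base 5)240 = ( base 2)1000110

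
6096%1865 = 501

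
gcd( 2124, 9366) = 6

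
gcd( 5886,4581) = 9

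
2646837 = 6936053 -4289216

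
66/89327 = 66/89327 = 0.00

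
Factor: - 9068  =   - 2^2*2267^1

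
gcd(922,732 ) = 2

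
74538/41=1818 = 1818.00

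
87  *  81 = 7047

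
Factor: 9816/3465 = 2^3* 3^ ( - 1)*5^( - 1 )  *7^( - 1)  *11^(  -  1 ) * 409^1 =3272/1155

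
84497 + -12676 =71821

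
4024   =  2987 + 1037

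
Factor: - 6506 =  - 2^1*3253^1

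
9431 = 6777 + 2654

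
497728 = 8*62216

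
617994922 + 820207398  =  1438202320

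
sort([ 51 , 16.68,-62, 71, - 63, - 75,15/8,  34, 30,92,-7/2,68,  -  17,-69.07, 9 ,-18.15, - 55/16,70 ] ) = [  -  75, - 69.07, - 63, - 62,-18.15,-17,-7/2,-55/16 , 15/8, 9, 16.68,30,34, 51,68, 70,71 , 92]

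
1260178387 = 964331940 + 295846447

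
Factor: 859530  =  2^1*3^1*5^1*7^1 *4093^1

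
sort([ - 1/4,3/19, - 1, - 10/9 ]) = [- 10/9, - 1,  -  1/4 , 3/19]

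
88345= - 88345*( - 1) 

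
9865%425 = 90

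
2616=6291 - 3675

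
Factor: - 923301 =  - 3^2*173^1*593^1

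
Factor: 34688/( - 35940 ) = -8672/8985  =  -  2^5*3^( - 1 )*5^ ( - 1) * 271^1*599^( - 1)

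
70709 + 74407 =145116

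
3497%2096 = 1401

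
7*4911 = 34377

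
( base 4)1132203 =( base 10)6051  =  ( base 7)23433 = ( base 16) 17a3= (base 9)8263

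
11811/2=5905 + 1/2  =  5905.50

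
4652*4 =18608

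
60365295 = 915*65973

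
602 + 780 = 1382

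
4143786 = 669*6194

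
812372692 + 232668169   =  1045040861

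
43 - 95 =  - 52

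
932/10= 93 + 1/5=93.20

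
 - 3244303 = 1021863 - 4266166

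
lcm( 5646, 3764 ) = 11292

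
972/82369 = 972/82369   =  0.01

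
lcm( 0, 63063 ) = 0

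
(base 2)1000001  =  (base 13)50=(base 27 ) 2B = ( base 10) 65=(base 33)1W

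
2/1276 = 1/638 = 0.00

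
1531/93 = 16+43/93 = 16.46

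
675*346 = 233550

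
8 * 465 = 3720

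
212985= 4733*45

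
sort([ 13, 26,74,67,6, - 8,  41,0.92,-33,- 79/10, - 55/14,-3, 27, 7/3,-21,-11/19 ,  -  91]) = [ - 91, - 33, - 21,-8,-79/10,  -  55/14,-3,  -  11/19, 0.92,7/3,6,13,26, 27,41,67,74]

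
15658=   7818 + 7840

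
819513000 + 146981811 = 966494811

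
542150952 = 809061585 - 266910633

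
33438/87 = 384 + 10/29  =  384.34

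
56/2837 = 56/2837 =0.02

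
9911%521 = 12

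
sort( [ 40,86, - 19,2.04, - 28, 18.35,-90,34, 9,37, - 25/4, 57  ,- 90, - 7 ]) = [ - 90, - 90, - 28,-19  , - 7,-25/4,2.04,9 , 18.35, 34,37,40,57,86 ]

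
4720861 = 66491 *71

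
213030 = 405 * 526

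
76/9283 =76/9283 = 0.01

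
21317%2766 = 1955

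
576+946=1522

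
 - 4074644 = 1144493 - 5219137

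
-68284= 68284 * ( - 1) 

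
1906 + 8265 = 10171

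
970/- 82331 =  - 970/82331 = -0.01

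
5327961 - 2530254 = 2797707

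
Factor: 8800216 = 2^3 * 1100027^1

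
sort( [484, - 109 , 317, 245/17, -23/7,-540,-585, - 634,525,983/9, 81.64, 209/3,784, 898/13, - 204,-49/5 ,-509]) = [ - 634, - 585, - 540, - 509,- 204,- 109,-49/5,-23/7,  245/17,  898/13  ,  209/3,81.64, 983/9,317, 484, 525, 784]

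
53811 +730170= 783981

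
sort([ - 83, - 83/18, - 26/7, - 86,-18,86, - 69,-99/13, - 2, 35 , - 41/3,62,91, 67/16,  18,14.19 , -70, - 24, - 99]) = [ - 99,  -  86  , - 83, - 70, - 69, - 24, - 18, - 41/3, - 99/13,-83/18, - 26/7, - 2,67/16,14.19, 18 , 35,62,86, 91]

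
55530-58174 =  -2644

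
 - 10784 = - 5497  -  5287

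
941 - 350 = 591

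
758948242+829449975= 1588398217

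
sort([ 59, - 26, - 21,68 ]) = [ - 26,-21,59 , 68]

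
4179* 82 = 342678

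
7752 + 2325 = 10077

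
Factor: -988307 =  - 37^1*26711^1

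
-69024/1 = -69024 = - 69024.00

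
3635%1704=227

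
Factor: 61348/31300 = 5^(-2)*7^2   =  49/25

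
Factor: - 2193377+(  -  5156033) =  - 7349410  =  - 2^1 * 5^1 * 734941^1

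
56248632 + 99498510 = 155747142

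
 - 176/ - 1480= 22/185=0.12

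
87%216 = 87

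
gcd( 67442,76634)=2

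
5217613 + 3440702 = 8658315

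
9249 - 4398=4851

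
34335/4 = 8583 + 3/4 = 8583.75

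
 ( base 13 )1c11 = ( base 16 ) 108F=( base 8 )10217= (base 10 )4239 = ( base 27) 5M0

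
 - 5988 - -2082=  - 3906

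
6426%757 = 370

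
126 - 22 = 104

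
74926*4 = 299704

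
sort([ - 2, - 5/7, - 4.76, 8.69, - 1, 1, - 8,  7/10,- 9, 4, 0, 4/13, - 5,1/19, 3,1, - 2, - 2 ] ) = [ - 9, - 8, - 5, - 4.76, - 2, - 2, - 2,-1,  -  5/7, 0,1/19,4/13 , 7/10,1,1, 3, 4,  8.69]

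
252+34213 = 34465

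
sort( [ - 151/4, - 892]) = [ - 892, - 151/4]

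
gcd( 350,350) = 350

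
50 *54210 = 2710500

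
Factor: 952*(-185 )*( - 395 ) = 2^3 *5^2*7^1* 17^1*37^1*79^1= 69567400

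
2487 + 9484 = 11971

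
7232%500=232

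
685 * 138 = 94530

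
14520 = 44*330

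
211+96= 307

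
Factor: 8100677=13^2* 47933^1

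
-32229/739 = - 44 + 287/739=- 43.61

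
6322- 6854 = -532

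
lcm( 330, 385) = 2310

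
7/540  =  7/540 = 0.01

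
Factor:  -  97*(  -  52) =5044  =  2^2 * 13^1*  97^1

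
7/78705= 7/78705 = 0.00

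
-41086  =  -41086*1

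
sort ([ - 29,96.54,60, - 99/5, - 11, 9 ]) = [ - 29, - 99/5, - 11,9, 60, 96.54]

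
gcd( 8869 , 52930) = 1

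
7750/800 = 155/16=9.69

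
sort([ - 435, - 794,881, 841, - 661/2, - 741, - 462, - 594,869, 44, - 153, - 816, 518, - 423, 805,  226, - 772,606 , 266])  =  [ - 816, - 794 ,- 772, - 741, - 594, - 462,-435, - 423, - 661/2, - 153,  44, 226, 266, 518, 606,  805, 841,  869, 881 ] 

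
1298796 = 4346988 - 3048192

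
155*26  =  4030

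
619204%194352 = 36148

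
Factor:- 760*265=-2^3 * 5^2*19^1 * 53^1 = - 201400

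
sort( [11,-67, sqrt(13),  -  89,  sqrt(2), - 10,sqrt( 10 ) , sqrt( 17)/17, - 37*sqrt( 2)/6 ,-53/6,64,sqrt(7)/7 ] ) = [ - 89, - 67,-10, - 53/6, - 37*sqrt( 2)/6,sqrt(17)/17, sqrt(7)/7, sqrt( 2), sqrt(10 ),  sqrt(13), 11,64 ]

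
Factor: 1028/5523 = 2^2*3^( - 1)*7^( - 1)*257^1*263^( - 1)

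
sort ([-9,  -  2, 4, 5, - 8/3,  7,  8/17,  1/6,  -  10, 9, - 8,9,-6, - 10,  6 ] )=[ - 10, - 10,  -  9, - 8, - 6, - 8/3, - 2,  1/6, 8/17 , 4,  5, 6,  7, 9,  9] 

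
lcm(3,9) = 9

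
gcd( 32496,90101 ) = 1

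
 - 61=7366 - 7427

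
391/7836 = 391/7836 = 0.05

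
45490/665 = 9098/133=68.41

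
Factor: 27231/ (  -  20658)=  - 29/22 =- 2^( - 1 )*11^( -1)*29^1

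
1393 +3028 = 4421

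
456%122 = 90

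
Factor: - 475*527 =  - 250325 = - 5^2*17^1*19^1 * 31^1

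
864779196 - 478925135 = 385854061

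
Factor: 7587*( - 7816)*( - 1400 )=2^6*3^3*5^2*7^1 *281^1*977^1 = 83019988800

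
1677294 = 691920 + 985374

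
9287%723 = 611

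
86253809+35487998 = 121741807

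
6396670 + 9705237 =16101907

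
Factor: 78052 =2^2*13^1 *19^1*79^1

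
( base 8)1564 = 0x374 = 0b1101110100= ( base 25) 1a9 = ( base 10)884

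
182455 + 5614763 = 5797218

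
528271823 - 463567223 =64704600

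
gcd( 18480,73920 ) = 18480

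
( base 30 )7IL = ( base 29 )84h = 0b1101011001101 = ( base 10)6861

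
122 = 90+32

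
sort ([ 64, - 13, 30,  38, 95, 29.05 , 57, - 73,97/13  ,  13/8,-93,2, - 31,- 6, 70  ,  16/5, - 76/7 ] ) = [ - 93, - 73, - 31, - 13, - 76/7, - 6,13/8 , 2, 16/5, 97/13, 29.05, 30, 38, 57, 64, 70, 95 ]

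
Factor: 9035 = 5^1*13^1*139^1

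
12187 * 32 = 389984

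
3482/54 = 64 + 13/27 = 64.48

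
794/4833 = 794/4833 = 0.16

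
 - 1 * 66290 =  - 66290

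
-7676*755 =  -  5795380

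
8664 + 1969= 10633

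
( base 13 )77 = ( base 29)3b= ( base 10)98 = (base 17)5D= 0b1100010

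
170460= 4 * 42615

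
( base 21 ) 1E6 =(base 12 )519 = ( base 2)1011100101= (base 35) L6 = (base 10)741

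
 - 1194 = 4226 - 5420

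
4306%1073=14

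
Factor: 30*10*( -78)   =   - 2^3*3^2 * 5^2 * 13^1 = -23400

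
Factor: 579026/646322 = 7^1 * 59^1*461^( - 1) = 413/461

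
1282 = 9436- 8154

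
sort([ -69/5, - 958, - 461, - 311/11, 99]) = [-958,- 461 , - 311/11,  -  69/5 , 99]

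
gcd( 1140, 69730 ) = 190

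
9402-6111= 3291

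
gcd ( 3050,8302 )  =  2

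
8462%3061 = 2340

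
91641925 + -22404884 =69237041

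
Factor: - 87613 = -87613^1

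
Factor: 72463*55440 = 4017348720 = 2^4*3^2*5^1 * 7^1*11^1*233^1*311^1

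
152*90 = 13680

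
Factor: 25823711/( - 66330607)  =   - 7^( - 1 )*31^( - 1)*61^( - 1 )* 167^1*239^1*647^1*5011^( - 1) 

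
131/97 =1 + 34/97 = 1.35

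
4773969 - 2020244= 2753725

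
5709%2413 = 883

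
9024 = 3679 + 5345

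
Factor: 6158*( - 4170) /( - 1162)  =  12839430/581 = 2^1*3^1* 5^1*7^(  -  1)*83^( - 1)*139^1*3079^1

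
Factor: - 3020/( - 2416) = 5/4= 2^( - 2)*5^1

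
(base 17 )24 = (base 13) 2C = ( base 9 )42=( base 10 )38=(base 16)26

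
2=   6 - 4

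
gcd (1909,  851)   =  23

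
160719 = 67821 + 92898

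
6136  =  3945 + 2191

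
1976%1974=2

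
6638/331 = 20+18/331 = 20.05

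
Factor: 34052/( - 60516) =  - 8513/15129 =-3^(- 2)*41^( - 2 )*8513^1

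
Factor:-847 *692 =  - 586124 = - 2^2 * 7^1*11^2*173^1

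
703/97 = 703/97  =  7.25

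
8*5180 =41440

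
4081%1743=595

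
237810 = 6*39635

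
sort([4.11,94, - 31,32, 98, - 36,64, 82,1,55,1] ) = [ - 36, - 31,1, 1, 4.11,  32,55,64,82,94,98 ]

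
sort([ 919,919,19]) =[19, 919,919]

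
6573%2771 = 1031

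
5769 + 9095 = 14864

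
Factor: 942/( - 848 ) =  - 471/424 = -  2^( - 3 )*3^1*53^( - 1)*157^1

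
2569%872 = 825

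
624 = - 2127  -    -  2751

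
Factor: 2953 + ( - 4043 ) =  - 1090 = - 2^1*5^1*109^1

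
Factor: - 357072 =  - 2^4*3^1*43^1*173^1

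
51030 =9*5670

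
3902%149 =28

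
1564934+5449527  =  7014461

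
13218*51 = 674118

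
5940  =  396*15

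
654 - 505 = 149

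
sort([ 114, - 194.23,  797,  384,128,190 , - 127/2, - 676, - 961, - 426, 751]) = [ - 961, - 676,-426, - 194.23, - 127/2,114,  128 , 190, 384,751 , 797]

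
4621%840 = 421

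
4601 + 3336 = 7937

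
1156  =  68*17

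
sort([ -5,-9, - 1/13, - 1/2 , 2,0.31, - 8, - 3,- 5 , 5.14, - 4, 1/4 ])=[- 9,  -  8, - 5,-5,-4, - 3 ,- 1/2, - 1/13, 1/4, 0.31, 2,  5.14]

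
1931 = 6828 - 4897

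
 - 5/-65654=5/65654= 0.00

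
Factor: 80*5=2^4*5^2 = 400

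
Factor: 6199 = 6199^1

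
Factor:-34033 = - 34033^1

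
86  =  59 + 27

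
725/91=725/91= 7.97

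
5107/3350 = 5107/3350 =1.52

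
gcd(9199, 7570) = 1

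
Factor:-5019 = -3^1*7^1*239^1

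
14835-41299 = -26464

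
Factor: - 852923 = - 41^1*71^1*293^1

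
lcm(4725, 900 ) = 18900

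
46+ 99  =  145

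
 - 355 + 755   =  400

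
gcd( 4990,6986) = 998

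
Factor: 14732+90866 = 2^1*37^1 * 1427^1 = 105598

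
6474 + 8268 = 14742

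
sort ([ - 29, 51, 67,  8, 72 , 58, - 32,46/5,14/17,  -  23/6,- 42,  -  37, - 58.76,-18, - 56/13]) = [  -  58.76 , - 42, - 37, - 32, - 29, - 18, - 56/13, - 23/6, 14/17,8, 46/5, 51, 58, 67,72]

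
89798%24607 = 15977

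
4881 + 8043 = 12924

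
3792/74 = 51+9/37 = 51.24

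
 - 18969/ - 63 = 6323/21 = 301.10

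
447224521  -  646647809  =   - 199423288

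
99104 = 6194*16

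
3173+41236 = 44409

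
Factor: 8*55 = 440 = 2^3*5^1*11^1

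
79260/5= 15852 = 15852.00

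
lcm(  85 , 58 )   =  4930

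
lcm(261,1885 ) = 16965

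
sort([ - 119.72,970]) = [ - 119.72, 970] 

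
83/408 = 83/408 = 0.20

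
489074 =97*5042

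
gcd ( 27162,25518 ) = 6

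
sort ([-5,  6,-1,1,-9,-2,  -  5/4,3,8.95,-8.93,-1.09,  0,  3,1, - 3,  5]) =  [-9,-8.93,- 5, - 3, - 2,-5/4,-1.09,  -  1,0, 1,1 , 3,3,5, 6,8.95] 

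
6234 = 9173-2939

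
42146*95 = 4003870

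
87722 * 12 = 1052664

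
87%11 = 10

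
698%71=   59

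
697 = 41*17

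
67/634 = 67/634 = 0.11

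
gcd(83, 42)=1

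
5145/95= 1029/19 = 54.16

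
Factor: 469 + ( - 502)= - 3^1*11^1=-33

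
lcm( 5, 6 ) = 30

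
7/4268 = 7/4268 = 0.00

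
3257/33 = 98  +  23/33=98.70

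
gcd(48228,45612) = 12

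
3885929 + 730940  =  4616869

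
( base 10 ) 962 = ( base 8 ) 1702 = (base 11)7A5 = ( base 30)122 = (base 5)12322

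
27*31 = 837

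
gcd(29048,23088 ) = 8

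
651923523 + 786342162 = 1438265685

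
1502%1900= 1502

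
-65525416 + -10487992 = -76013408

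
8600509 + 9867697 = 18468206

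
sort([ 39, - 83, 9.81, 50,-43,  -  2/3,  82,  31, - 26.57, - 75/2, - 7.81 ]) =[  -  83,-43, - 75/2, - 26.57, - 7.81, - 2/3,9.81, 31,  39,  50,  82 ]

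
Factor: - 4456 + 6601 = 2145 = 3^1*5^1*11^1*13^1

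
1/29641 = 1/29641 = 0.00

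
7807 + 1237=9044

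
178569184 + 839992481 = 1018561665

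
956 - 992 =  -36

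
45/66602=45/66602   =  0.00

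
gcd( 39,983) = 1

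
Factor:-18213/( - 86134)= 2^( - 1 ) * 3^1*13^1*467^1* 43067^(-1 ) 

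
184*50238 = 9243792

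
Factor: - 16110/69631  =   - 2^1*3^2*5^1*389^(-1 ) = - 90/389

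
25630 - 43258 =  - 17628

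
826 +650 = 1476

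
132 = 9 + 123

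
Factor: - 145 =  - 5^1*29^1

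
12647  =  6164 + 6483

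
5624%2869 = 2755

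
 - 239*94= -22466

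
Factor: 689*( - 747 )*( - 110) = 56615130 = 2^1 * 3^2 *5^1*11^1*13^1 * 53^1*83^1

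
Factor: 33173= 7^2*677^1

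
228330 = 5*45666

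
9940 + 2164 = 12104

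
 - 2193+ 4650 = 2457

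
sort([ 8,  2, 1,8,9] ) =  [1, 2,8,8,9 ]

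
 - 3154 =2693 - 5847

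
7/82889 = 7/82889= 0.00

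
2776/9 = 2776/9= 308.44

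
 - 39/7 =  - 39/7 = - 5.57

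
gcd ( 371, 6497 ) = 1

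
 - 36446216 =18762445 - 55208661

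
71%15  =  11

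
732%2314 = 732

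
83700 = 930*90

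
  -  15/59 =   -  1 +44/59 = - 0.25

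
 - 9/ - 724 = 9/724 = 0.01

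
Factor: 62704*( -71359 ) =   -  2^4*3919^1*71359^1 = - 4474494736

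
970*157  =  152290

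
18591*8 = 148728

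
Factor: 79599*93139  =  7413771261 = 3^1*13^2 *157^1 *93139^1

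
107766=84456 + 23310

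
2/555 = 2/555 = 0.00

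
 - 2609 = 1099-3708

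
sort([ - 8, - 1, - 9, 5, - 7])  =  [ - 9,-8, -7, - 1,5 ]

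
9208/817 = 11 + 221/817 = 11.27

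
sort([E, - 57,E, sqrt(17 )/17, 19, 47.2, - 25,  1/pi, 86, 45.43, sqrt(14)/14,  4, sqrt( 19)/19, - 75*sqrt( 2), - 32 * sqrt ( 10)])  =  [ - 75*sqrt( 2), - 32*sqrt(10), -57, - 25, sqrt( 19)/19, sqrt( 17 )/17,sqrt( 14 ) /14, 1/pi, E, E,4,19, 45.43 , 47.2, 86 ]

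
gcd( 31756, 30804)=68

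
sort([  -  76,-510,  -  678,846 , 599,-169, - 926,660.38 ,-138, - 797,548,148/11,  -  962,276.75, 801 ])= [ - 962,  -  926,-797  , - 678,-510, - 169, - 138,-76, 148/11,276.75,548,599,660.38,801,846 ] 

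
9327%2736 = 1119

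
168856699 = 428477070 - 259620371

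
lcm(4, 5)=20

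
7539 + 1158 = 8697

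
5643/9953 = 5643/9953 = 0.57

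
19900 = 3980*5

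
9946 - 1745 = 8201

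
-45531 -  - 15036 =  - 30495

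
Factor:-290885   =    -  5^1 * 7^1*8311^1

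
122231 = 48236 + 73995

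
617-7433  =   - 6816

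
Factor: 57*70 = 3990 = 2^1*3^1*5^1*7^1*19^1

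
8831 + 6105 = 14936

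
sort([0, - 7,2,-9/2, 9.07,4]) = [-7,  -  9/2 , 0,2, 4,9.07]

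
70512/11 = 70512/11 = 6410.18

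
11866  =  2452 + 9414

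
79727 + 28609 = 108336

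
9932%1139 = 820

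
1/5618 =1/5618 =0.00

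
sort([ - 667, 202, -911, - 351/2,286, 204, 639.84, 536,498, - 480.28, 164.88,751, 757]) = [-911,  -  667, - 480.28, - 351/2 , 164.88, 202, 204, 286, 498, 536,639.84, 751, 757]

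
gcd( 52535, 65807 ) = 553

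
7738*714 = 5524932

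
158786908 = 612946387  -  454159479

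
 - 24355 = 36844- 61199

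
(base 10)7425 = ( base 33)6R0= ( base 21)GHC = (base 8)16401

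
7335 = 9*815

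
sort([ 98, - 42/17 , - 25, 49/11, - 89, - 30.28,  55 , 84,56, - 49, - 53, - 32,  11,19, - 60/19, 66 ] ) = [ - 89, - 53, - 49, - 32 , - 30.28, - 25,-60/19, - 42/17,49/11,11,19, 55,  56, 66, 84,98] 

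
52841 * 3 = 158523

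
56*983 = 55048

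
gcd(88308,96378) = 6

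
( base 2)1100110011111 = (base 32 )6CV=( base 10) 6559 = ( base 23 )c94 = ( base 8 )14637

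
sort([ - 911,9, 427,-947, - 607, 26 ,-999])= [-999, - 947, - 911, -607,9 , 26 , 427]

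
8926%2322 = 1960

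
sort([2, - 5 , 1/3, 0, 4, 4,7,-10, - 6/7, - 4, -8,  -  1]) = [-10, - 8, - 5, - 4,-1, - 6/7, 0,1/3, 2, 4, 4,7]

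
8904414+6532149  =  15436563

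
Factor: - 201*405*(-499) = 3^5 * 5^1 *67^1 * 499^1 = 40621095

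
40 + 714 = 754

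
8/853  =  8/853 = 0.01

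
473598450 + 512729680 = 986328130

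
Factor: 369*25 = 3^2 * 5^2*41^1 = 9225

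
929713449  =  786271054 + 143442395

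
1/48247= 1/48247 = 0.00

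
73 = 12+61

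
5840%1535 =1235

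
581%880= 581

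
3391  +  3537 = 6928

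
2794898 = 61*45818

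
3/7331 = 3/7331 = 0.00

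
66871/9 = 7430+1/9 = 7430.11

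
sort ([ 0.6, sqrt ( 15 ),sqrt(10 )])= [ 0.6,sqrt(10) , sqrt(15)]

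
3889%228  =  13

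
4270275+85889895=90160170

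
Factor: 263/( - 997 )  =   - 263^1  *  997^( - 1 ) 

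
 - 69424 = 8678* ( - 8 )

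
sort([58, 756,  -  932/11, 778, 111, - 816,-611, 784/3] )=[ - 816, - 611,- 932/11, 58, 111,784/3, 756, 778 ]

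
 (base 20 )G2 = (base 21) F7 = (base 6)1254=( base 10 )322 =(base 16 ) 142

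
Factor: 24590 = 2^1 * 5^1*2459^1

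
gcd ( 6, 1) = 1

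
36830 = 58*635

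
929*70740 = 65717460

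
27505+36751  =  64256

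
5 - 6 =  - 1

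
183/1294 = 183/1294  =  0.14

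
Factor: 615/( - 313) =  -3^1*5^1*41^1 * 313^(  -  1 )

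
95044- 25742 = 69302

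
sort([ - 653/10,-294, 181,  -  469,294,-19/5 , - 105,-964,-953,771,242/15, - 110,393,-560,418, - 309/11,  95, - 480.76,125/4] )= [ - 964,-953, -560, - 480.76, - 469,-294,-110, - 105, - 653/10, - 309/11,-19/5,242/15,125/4 , 95 , 181,294 , 393 , 418,  771] 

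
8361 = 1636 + 6725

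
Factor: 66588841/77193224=2^( - 3)*11^2*23^1  *  31^ ( - 1)*71^1 * 107^( - 1 )*337^1*2909^( - 1)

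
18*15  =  270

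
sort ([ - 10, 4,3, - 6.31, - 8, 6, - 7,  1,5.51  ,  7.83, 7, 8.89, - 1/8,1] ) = [ - 10, - 8, - 7, -6.31, - 1/8, 1,1,3 , 4,5.51 , 6, 7, 7.83,8.89]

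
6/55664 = 3/27832 = 0.00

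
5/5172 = 5/5172 =0.00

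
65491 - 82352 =- 16861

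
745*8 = 5960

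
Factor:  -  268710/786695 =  - 2^1*3^1*7^(-2 ) *19^(  -  1 ) * 53^1 = - 318/931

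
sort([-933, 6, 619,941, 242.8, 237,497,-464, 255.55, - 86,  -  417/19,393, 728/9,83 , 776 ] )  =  [ - 933,  -  464, - 86, - 417/19,  6,  728/9, 83 , 237, 242.8,255.55, 393,497, 619,776,941 ]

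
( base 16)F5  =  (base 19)CH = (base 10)245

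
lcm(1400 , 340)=23800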